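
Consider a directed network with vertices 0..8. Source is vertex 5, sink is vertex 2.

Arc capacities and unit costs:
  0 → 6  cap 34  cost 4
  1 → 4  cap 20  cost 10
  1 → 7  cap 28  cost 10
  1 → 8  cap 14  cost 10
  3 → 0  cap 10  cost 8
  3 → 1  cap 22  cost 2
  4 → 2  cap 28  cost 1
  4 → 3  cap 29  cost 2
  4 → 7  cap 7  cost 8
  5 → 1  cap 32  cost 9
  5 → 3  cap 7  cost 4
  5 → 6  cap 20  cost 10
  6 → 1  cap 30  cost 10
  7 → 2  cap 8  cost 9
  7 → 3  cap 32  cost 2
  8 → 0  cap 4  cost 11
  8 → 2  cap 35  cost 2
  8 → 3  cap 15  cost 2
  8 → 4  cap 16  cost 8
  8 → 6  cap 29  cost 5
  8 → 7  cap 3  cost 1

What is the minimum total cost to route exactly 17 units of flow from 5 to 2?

shortest-cost path #1: 5→3→1→4→2 push 7 @ unit cost 17 (adds 119)
shortest-cost path #2: 5→1→4→2 push 10 @ unit cost 20 (adds 200)
total cost = 319

Minimum cost for 17 units: 319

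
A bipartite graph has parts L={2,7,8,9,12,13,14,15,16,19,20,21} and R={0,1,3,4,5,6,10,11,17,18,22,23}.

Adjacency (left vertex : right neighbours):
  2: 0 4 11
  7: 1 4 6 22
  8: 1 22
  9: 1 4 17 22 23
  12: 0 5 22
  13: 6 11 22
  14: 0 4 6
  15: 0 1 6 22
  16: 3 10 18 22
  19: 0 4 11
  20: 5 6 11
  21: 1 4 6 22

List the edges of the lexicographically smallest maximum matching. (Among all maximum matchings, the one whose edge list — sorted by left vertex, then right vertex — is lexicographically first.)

|M| = 9 (so the lex-smallest maximum matching has 9 edges)
process left vertices in ascending order; for each, take the smallest-labelled available neighbour that still permits 9 edges overall, or leave it unmatched if none does
lex-smallest matching: {2-0, 7-1, 8-22, 9-17, 12-5, 13-6, 14-4, 16-3, 19-11}

Lex-smallest maximum matching: {(2,0), (7,1), (8,22), (9,17), (12,5), (13,6), (14,4), (16,3), (19,11)}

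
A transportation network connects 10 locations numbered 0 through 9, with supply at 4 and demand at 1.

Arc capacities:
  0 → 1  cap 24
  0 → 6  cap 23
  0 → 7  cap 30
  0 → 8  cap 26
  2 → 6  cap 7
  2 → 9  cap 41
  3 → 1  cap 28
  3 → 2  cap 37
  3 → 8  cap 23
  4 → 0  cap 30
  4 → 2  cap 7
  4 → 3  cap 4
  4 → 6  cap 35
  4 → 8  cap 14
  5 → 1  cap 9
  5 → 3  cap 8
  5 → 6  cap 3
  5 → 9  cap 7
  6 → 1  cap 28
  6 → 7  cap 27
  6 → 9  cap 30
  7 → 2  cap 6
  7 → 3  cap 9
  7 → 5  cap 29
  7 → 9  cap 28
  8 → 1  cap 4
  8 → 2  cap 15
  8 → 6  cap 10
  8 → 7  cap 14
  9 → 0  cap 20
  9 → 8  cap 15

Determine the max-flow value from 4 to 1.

Maximum flow value: 86

augment #1: 4→0→1 bottleneck 24, total now 24
augment #2: 4→3→1 bottleneck 4, total now 28
augment #3: 4→6→1 bottleneck 28, total now 56
augment #4: 4→8→1 bottleneck 4, total now 60
augment #5: 4→0→7→3→1 bottleneck 6, total now 66
augment #6: 4→6→7→3→1 bottleneck 3, total now 69
augment #7: 4→6→7→5→1 bottleneck 4, total now 73
augment #8: 4→8→7→5→1 bottleneck 5, total now 78
augment #9: 4→8→7→5→3→1 bottleneck 5, total now 83
augment #10: 4→2→6→7→5→3→1 bottleneck 3, total now 86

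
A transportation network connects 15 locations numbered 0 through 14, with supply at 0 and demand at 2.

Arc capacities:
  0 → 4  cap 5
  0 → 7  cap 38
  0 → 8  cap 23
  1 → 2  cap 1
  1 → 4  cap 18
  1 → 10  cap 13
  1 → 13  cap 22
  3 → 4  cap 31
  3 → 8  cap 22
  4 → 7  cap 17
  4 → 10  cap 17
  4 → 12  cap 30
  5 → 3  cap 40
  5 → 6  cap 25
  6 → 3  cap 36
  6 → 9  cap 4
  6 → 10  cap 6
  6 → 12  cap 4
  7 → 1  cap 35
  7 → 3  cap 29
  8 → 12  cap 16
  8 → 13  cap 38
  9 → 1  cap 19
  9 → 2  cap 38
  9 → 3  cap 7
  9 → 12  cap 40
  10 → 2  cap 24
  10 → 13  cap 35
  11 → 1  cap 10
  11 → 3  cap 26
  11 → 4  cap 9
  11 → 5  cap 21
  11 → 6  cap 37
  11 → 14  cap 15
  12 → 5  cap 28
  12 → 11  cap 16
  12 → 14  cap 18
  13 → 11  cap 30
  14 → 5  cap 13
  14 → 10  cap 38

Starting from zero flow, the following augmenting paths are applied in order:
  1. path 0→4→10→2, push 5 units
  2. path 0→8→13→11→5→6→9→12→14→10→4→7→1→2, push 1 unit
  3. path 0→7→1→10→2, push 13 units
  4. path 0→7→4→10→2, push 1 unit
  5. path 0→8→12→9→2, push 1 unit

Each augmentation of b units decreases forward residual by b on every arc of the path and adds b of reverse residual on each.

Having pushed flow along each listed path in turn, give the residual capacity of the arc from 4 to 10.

after path 1 (0→4→10→2, push 5): res(4,10)=12
after path 2 (0→8→13→11→5→6→9→12→14→10→4→7→1→2, push 1): res(4,10)=13
after path 3 (0→7→1→10→2, push 13): res(4,10)=13
after path 4 (0→7→4→10→2, push 1): res(4,10)=12
after path 5 (0→8→12→9→2, push 1): res(4,10)=12

Residual capacity of (4,10): 12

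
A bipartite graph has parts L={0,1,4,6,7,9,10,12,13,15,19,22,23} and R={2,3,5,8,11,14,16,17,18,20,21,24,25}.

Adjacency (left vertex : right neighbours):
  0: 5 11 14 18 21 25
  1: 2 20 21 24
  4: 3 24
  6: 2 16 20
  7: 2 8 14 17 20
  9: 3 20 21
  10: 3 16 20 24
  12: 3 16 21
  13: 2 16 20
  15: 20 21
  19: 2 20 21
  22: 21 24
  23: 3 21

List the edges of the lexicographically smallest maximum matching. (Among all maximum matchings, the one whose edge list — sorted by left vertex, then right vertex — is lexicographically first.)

|M| = 8 (so the lex-smallest maximum matching has 8 edges)
process left vertices in ascending order; for each, take the smallest-labelled available neighbour that still permits 8 edges overall, or leave it unmatched if none does
lex-smallest matching: {0-5, 1-2, 4-3, 6-16, 7-8, 9-20, 10-24, 12-21}

Lex-smallest maximum matching: {(0,5), (1,2), (4,3), (6,16), (7,8), (9,20), (10,24), (12,21)}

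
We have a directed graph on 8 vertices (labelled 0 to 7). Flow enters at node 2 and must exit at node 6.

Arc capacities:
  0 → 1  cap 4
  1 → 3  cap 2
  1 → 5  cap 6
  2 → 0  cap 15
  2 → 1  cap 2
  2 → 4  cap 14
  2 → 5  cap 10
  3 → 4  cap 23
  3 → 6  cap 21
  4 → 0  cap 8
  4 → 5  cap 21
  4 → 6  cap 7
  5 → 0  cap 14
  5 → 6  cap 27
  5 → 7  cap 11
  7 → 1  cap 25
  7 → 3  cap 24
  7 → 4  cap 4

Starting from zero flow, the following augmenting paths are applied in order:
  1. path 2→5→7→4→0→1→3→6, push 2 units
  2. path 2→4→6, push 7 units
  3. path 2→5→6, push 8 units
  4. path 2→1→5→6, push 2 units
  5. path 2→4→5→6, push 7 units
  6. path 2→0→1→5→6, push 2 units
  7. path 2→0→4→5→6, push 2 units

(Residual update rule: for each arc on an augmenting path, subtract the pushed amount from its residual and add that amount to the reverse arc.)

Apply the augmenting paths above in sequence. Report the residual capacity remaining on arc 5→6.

Residual capacity of (5,6): 6

after path 1 (2→5→7→4→0→1→3→6, push 2): res(5,6)=27
after path 2 (2→4→6, push 7): res(5,6)=27
after path 3 (2→5→6, push 8): res(5,6)=19
after path 4 (2→1→5→6, push 2): res(5,6)=17
after path 5 (2→4→5→6, push 7): res(5,6)=10
after path 6 (2→0→1→5→6, push 2): res(5,6)=8
after path 7 (2→0→4→5→6, push 2): res(5,6)=6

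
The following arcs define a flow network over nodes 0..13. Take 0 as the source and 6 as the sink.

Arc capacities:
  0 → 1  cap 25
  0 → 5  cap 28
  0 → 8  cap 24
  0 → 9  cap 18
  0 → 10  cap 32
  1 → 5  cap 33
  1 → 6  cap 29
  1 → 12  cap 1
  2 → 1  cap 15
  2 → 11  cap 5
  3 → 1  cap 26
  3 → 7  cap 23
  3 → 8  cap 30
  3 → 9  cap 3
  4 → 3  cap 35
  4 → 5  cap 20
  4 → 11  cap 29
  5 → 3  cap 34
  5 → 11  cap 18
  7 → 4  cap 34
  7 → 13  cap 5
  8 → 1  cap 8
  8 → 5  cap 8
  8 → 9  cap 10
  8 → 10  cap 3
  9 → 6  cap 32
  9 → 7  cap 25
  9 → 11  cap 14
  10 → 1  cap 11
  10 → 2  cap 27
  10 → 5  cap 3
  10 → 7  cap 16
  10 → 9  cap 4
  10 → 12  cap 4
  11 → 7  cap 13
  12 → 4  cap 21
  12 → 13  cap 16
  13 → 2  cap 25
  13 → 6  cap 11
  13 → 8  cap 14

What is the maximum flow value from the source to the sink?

Maximum flow value: 71

augment #1: 0→1→6 bottleneck 25, total now 25
augment #2: 0→9→6 bottleneck 18, total now 43
augment #3: 0→8→1→6 bottleneck 4, total now 47
augment #4: 0→8→9→6 bottleneck 10, total now 57
augment #5: 0→10→9→6 bottleneck 4, total now 61
augment #6: 0→10→7→13→6 bottleneck 5, total now 66
augment #7: 0→10→12→13→6 bottleneck 4, total now 70
augment #8: 0→8→1→12→13→6 bottleneck 1, total now 71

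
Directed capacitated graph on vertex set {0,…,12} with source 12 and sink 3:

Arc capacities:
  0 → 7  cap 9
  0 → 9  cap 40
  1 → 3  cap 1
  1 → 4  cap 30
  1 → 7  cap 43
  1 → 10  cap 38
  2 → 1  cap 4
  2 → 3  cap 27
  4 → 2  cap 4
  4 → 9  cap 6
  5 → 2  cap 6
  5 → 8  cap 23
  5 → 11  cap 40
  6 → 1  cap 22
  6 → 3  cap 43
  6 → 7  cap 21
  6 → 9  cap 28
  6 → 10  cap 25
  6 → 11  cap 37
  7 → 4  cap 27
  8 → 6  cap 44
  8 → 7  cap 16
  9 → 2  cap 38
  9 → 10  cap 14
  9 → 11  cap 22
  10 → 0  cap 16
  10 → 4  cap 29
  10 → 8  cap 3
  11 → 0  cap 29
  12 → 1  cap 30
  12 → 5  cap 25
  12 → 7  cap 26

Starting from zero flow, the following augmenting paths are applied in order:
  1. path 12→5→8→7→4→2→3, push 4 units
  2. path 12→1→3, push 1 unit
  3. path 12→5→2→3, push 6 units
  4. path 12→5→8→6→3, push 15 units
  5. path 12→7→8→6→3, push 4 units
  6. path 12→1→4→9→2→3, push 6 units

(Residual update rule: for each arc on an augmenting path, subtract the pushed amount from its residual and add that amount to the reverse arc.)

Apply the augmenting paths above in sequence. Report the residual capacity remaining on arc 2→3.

after path 1 (12→5→8→7→4→2→3, push 4): res(2,3)=23
after path 2 (12→1→3, push 1): res(2,3)=23
after path 3 (12→5→2→3, push 6): res(2,3)=17
after path 4 (12→5→8→6→3, push 15): res(2,3)=17
after path 5 (12→7→8→6→3, push 4): res(2,3)=17
after path 6 (12→1→4→9→2→3, push 6): res(2,3)=11

Residual capacity of (2,3): 11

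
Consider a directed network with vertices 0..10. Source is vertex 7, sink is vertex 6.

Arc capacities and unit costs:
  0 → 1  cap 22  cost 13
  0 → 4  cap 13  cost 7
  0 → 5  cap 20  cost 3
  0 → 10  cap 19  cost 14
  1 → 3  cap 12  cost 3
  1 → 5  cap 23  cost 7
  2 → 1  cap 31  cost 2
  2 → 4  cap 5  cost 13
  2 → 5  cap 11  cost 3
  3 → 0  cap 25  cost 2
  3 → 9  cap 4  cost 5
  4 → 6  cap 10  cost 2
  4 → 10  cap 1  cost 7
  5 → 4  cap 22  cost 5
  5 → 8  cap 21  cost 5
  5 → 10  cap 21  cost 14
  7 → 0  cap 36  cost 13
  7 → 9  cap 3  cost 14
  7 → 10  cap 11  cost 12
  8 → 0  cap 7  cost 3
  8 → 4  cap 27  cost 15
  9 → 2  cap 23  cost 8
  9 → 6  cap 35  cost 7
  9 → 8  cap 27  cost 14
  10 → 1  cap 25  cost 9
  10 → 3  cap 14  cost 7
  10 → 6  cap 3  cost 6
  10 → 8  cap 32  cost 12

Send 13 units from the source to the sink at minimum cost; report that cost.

shortest-cost path #1: 7→10→6 push 3 @ unit cost 18 (adds 54)
shortest-cost path #2: 7→9→6 push 3 @ unit cost 21 (adds 63)
shortest-cost path #3: 7→0→4→6 push 7 @ unit cost 22 (adds 154)
total cost = 271

Minimum cost for 13 units: 271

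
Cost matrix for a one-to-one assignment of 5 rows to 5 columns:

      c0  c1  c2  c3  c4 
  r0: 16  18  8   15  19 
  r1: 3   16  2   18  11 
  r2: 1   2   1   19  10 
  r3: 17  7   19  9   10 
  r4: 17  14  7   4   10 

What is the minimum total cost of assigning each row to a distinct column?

optimal assignment: row0→col2 (cost 8), row1→col0 (cost 3), row2→col1 (cost 2), row3→col4 (cost 10), row4→col3 (cost 4)
total = 8 + 3 + 2 + 10 + 4 = 27

Minimum assignment cost: 27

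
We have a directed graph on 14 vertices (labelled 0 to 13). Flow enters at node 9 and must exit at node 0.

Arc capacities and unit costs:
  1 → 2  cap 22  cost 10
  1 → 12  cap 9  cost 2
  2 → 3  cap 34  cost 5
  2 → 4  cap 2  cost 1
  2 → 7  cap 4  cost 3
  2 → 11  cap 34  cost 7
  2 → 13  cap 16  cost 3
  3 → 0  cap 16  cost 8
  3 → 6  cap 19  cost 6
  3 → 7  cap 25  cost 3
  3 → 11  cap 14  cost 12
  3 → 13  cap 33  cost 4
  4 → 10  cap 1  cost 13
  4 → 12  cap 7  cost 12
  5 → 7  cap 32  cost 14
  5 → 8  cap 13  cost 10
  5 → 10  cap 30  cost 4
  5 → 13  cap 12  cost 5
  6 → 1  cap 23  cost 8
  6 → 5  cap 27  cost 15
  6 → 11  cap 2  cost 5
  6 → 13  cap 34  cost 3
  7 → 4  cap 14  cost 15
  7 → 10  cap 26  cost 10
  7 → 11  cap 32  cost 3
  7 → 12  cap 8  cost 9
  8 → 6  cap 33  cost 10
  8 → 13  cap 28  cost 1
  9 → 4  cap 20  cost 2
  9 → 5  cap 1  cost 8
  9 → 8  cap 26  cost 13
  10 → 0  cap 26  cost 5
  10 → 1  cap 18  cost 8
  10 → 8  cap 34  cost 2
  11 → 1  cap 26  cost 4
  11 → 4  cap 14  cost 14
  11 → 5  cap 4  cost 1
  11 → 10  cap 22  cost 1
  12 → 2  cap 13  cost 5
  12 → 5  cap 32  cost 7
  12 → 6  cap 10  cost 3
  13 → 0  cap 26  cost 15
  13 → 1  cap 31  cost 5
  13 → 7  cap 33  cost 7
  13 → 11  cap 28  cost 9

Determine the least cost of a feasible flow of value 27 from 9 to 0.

shortest-cost path #1: 9→5→10→0 push 1 @ unit cost 17 (adds 17)
shortest-cost path #2: 9→4→10→0 push 1 @ unit cost 20 (adds 20)
shortest-cost path #3: 9→4→12→6→11→10→0 push 2 @ unit cost 28 (adds 56)
shortest-cost path #4: 9→8→13→0 push 23 @ unit cost 29 (adds 667)
total cost = 760

Minimum cost for 27 units: 760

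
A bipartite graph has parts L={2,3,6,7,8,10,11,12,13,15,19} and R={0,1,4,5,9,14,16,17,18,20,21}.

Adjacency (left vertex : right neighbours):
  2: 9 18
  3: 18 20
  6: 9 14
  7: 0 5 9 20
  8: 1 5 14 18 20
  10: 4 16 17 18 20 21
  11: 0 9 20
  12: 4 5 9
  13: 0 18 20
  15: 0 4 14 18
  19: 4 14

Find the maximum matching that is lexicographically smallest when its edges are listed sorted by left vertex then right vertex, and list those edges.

|M| = 9 (so the lex-smallest maximum matching has 9 edges)
process left vertices in ascending order; for each, take the smallest-labelled available neighbour that still permits 9 edges overall, or leave it unmatched if none does
lex-smallest matching: {2-9, 3-18, 6-14, 7-0, 8-1, 10-16, 11-20, 12-5, 15-4}

Lex-smallest maximum matching: {(2,9), (3,18), (6,14), (7,0), (8,1), (10,16), (11,20), (12,5), (15,4)}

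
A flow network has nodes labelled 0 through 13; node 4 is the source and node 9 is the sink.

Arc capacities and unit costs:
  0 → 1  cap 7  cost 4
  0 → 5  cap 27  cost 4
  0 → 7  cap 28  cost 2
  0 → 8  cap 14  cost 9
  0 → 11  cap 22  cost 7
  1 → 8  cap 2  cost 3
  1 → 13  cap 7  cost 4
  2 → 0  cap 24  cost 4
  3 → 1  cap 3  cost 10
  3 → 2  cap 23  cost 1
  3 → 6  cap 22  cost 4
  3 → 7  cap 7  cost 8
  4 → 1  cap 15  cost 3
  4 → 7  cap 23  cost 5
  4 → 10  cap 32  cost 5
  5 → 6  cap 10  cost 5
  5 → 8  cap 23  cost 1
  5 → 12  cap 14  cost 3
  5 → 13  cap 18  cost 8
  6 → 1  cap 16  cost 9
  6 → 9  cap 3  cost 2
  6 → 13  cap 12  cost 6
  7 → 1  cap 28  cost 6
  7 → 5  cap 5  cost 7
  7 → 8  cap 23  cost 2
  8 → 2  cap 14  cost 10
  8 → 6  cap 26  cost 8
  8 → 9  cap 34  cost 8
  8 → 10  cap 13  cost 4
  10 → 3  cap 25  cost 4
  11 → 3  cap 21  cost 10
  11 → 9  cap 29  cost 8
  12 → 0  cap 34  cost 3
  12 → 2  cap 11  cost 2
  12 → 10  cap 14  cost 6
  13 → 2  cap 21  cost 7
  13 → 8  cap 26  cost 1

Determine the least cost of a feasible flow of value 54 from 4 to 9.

Minimum cost for 54 units: 1077

shortest-cost path #1: 4→1→8→9 push 2 @ unit cost 14 (adds 28)
shortest-cost path #2: 4→7→8→9 push 23 @ unit cost 15 (adds 345)
shortest-cost path #3: 4→10→3→6→9 push 3 @ unit cost 15 (adds 45)
shortest-cost path #4: 4→1→13→8→9 push 7 @ unit cost 16 (adds 112)
shortest-cost path #5: 4→10→3→2→0→5→8→9 push 2 @ unit cost 27 (adds 54)
shortest-cost path #6: 4→10→3→2→0→11→9 push 17 @ unit cost 29 (adds 493)
total cost = 1077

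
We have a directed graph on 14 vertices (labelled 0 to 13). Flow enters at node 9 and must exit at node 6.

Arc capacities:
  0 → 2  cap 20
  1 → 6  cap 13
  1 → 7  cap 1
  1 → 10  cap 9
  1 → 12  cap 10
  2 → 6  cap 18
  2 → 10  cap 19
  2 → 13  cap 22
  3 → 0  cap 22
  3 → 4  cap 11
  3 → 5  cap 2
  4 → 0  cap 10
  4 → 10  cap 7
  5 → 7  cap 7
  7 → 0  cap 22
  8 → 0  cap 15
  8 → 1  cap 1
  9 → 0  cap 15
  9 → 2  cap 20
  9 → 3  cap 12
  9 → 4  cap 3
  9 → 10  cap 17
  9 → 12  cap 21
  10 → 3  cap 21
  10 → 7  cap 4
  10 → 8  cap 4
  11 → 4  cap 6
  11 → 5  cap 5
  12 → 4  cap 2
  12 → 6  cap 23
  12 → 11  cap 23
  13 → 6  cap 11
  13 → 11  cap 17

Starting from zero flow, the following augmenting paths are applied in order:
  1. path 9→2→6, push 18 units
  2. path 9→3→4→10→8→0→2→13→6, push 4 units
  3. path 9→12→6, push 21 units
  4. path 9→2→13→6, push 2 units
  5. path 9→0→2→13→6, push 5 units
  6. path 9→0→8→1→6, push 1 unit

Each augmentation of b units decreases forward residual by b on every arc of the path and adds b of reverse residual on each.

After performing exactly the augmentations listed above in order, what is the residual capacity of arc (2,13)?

after path 1 (9→2→6, push 18): res(2,13)=22
after path 2 (9→3→4→10→8→0→2→13→6, push 4): res(2,13)=18
after path 3 (9→12→6, push 21): res(2,13)=18
after path 4 (9→2→13→6, push 2): res(2,13)=16
after path 5 (9→0→2→13→6, push 5): res(2,13)=11
after path 6 (9→0→8→1→6, push 1): res(2,13)=11

Residual capacity of (2,13): 11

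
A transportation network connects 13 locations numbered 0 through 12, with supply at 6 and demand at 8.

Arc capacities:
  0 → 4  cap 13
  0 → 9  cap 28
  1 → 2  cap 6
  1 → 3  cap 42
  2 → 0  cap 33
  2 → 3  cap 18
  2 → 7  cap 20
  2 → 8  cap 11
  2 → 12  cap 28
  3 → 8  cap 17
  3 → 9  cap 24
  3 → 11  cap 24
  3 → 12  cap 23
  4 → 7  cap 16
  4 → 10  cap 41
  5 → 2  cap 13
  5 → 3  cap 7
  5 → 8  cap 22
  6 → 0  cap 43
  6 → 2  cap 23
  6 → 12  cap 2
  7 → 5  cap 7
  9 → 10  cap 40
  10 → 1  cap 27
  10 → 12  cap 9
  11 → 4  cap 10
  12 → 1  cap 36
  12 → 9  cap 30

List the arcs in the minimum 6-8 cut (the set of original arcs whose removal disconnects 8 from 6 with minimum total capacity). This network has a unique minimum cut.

augment #1: 6→2→8 push 11
augment #2: 6→2→3→8 push 12
augment #3: 6→12→1→3→8 push 2
augment #4: 6→0→4→7→5→8 push 7
augment #5: 6→0→4→10→1→3→8 push 3
max flow = 35; residual-reachable set from 6 gives S-side
cut edges (S→T): {(2,8), (3,8), (7,5)} total cap 35

Min-cut arcs: {(2,8), (3,8), (7,5)} (total capacity 35)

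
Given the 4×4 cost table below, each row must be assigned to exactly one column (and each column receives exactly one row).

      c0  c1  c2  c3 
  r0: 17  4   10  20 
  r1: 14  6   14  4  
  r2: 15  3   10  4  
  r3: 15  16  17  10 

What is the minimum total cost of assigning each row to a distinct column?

Minimum assignment cost: 32

optimal assignment: row0→col2 (cost 10), row1→col3 (cost 4), row2→col1 (cost 3), row3→col0 (cost 15)
total = 10 + 4 + 3 + 15 = 32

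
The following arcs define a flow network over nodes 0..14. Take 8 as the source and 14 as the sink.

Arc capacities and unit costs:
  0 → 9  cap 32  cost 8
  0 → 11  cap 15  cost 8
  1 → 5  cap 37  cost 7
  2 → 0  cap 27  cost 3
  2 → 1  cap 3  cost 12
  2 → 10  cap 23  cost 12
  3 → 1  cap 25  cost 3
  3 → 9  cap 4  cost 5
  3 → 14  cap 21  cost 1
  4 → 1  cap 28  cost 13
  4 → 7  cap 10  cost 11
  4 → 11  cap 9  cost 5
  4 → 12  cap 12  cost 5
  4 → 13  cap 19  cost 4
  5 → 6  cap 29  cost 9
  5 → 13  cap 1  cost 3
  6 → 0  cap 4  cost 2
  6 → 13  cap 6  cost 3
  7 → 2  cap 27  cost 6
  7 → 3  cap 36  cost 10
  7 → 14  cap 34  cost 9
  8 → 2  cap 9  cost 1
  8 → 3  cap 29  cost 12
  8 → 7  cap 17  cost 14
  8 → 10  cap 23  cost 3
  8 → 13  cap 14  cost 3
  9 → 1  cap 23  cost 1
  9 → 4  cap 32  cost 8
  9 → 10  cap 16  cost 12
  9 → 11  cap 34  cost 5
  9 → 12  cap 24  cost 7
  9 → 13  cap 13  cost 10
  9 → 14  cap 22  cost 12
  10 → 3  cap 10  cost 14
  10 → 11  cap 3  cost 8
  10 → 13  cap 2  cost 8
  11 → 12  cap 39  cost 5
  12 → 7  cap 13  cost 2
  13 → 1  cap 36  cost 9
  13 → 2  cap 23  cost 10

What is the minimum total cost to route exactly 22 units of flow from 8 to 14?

shortest-cost path #1: 8→3→14 push 21 @ unit cost 13 (adds 273)
shortest-cost path #2: 8→7→14 push 1 @ unit cost 23 (adds 23)
total cost = 296

Minimum cost for 22 units: 296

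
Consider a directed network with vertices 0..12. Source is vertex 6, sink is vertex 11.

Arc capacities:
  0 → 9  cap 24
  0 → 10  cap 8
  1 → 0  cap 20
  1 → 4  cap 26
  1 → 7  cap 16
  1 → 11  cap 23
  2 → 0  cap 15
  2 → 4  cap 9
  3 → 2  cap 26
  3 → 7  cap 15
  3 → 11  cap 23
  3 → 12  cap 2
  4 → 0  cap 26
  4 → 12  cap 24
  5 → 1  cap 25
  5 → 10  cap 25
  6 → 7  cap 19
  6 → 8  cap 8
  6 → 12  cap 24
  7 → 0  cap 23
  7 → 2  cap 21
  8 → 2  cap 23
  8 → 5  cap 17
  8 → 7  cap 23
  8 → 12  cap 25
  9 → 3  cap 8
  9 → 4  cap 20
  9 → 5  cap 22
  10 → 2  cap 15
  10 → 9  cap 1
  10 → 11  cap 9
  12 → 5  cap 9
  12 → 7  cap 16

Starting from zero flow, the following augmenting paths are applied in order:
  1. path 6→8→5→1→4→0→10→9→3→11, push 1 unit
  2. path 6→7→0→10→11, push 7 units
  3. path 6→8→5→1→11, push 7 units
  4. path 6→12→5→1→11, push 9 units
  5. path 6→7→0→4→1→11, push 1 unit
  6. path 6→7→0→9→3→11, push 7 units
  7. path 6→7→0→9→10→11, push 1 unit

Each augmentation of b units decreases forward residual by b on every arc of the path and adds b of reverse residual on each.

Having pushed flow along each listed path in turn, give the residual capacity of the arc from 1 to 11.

Residual capacity of (1,11): 6

after path 1 (6→8→5→1→4→0→10→9→3→11, push 1): res(1,11)=23
after path 2 (6→7→0→10→11, push 7): res(1,11)=23
after path 3 (6→8→5→1→11, push 7): res(1,11)=16
after path 4 (6→12→5→1→11, push 9): res(1,11)=7
after path 5 (6→7→0→4→1→11, push 1): res(1,11)=6
after path 6 (6→7→0→9→3→11, push 7): res(1,11)=6
after path 7 (6→7→0→9→10→11, push 1): res(1,11)=6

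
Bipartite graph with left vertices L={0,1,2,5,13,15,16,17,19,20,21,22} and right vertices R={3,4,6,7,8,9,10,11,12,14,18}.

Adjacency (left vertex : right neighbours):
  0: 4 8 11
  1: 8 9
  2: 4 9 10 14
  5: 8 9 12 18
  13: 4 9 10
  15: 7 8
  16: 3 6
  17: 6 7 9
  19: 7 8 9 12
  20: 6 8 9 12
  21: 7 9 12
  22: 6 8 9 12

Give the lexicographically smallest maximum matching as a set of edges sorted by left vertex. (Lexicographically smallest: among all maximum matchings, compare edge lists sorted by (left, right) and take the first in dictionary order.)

Lex-smallest maximum matching: {(0,4), (1,8), (2,14), (5,18), (13,10), (15,7), (16,3), (17,6), (19,9), (20,12)}

|M| = 10 (so the lex-smallest maximum matching has 10 edges)
process left vertices in ascending order; for each, take the smallest-labelled available neighbour that still permits 10 edges overall, or leave it unmatched if none does
lex-smallest matching: {0-4, 1-8, 2-14, 5-18, 13-10, 15-7, 16-3, 17-6, 19-9, 20-12}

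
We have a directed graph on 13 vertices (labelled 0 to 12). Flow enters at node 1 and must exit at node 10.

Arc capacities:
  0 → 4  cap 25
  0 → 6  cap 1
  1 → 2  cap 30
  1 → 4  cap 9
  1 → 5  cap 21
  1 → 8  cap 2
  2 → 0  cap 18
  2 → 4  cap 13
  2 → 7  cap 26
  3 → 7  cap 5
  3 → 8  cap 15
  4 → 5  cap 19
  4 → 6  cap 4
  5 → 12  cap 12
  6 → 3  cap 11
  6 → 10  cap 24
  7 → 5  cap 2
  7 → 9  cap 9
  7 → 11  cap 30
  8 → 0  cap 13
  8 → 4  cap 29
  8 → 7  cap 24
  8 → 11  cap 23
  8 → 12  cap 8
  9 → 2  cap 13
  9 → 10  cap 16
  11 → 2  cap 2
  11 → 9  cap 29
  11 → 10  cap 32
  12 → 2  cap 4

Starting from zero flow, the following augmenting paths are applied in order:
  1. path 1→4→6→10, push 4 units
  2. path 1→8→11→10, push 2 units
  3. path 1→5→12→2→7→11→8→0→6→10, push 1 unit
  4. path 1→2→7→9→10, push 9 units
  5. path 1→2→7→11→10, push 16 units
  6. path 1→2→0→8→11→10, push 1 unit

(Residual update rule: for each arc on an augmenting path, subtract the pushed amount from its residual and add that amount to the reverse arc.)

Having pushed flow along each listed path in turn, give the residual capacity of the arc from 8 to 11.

Residual capacity of (8,11): 21

after path 1 (1→4→6→10, push 4): res(8,11)=23
after path 2 (1→8→11→10, push 2): res(8,11)=21
after path 3 (1→5→12→2→7→11→8→0→6→10, push 1): res(8,11)=22
after path 4 (1→2→7→9→10, push 9): res(8,11)=22
after path 5 (1→2→7→11→10, push 16): res(8,11)=22
after path 6 (1→2→0→8→11→10, push 1): res(8,11)=21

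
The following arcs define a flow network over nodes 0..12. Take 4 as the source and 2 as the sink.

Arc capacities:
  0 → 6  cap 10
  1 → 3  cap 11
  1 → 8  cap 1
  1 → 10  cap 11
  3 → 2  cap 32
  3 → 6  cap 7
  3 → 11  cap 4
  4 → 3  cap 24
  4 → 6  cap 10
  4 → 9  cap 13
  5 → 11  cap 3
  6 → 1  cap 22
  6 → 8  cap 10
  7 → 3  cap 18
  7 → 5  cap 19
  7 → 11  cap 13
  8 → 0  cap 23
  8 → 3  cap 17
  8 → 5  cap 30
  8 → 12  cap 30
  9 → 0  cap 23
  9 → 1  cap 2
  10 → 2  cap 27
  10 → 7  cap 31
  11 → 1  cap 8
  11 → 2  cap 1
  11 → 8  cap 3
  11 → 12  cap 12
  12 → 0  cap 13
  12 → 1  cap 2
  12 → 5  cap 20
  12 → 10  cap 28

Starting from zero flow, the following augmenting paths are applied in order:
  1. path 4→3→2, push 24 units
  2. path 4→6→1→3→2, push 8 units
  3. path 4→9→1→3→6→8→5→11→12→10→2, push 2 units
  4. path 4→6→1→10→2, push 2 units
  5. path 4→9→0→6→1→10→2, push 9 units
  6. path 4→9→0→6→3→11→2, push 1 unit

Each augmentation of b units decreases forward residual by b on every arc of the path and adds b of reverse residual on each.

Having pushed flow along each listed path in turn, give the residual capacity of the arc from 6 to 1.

Residual capacity of (6,1): 3

after path 1 (4→3→2, push 24): res(6,1)=22
after path 2 (4→6→1→3→2, push 8): res(6,1)=14
after path 3 (4→9→1→3→6→8→5→11→12→10→2, push 2): res(6,1)=14
after path 4 (4→6→1→10→2, push 2): res(6,1)=12
after path 5 (4→9→0→6→1→10→2, push 9): res(6,1)=3
after path 6 (4→9→0→6→3→11→2, push 1): res(6,1)=3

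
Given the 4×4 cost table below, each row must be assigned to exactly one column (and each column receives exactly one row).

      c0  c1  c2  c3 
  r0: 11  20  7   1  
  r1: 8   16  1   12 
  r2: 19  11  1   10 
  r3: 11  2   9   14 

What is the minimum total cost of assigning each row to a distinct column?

Minimum assignment cost: 12

optimal assignment: row0→col3 (cost 1), row1→col0 (cost 8), row2→col2 (cost 1), row3→col1 (cost 2)
total = 1 + 8 + 1 + 2 = 12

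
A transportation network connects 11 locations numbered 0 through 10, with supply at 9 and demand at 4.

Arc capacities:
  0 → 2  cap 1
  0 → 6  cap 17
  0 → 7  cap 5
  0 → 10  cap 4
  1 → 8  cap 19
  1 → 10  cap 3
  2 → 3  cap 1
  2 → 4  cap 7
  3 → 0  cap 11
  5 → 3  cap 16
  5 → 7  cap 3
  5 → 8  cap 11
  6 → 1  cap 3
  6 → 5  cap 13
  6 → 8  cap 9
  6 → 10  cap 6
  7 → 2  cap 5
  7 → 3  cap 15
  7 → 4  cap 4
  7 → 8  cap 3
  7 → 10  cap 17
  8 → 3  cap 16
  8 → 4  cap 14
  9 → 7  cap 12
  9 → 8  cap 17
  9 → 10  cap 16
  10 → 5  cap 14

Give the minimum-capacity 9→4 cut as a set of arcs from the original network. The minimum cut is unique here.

augment #1: 9→7→4 push 4
augment #2: 9→8→4 push 14
augment #3: 9→7→2→4 push 5
augment #4: 9→7→3→0→2→4 push 1
max flow = 24; residual-reachable set from 9 gives S-side
cut edges (S→T): {(0,2), (7,2), (7,4), (8,4)} total cap 24

Min-cut arcs: {(0,2), (7,2), (7,4), (8,4)} (total capacity 24)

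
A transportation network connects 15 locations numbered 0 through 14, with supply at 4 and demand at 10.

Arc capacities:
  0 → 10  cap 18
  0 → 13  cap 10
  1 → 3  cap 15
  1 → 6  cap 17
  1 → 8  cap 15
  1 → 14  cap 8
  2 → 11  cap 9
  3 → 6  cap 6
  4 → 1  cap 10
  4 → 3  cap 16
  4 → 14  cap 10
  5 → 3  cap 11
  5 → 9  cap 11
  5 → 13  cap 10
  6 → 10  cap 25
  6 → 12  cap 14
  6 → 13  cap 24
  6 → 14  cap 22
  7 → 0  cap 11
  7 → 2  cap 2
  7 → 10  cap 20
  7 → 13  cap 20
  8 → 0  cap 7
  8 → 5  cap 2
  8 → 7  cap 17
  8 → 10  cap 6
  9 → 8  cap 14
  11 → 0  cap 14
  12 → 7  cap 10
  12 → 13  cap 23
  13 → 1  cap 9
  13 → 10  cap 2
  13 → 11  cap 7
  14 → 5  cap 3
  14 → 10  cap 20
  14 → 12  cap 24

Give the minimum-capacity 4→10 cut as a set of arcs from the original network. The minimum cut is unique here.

Min-cut arcs: {(3,6), (4,1), (4,14)} (total capacity 26)

augment #1: 4→14→10 push 10
augment #2: 4→1→6→10 push 10
augment #3: 4→3→6→10 push 6
max flow = 26; residual-reachable set from 4 gives S-side
cut edges (S→T): {(3,6), (4,1), (4,14)} total cap 26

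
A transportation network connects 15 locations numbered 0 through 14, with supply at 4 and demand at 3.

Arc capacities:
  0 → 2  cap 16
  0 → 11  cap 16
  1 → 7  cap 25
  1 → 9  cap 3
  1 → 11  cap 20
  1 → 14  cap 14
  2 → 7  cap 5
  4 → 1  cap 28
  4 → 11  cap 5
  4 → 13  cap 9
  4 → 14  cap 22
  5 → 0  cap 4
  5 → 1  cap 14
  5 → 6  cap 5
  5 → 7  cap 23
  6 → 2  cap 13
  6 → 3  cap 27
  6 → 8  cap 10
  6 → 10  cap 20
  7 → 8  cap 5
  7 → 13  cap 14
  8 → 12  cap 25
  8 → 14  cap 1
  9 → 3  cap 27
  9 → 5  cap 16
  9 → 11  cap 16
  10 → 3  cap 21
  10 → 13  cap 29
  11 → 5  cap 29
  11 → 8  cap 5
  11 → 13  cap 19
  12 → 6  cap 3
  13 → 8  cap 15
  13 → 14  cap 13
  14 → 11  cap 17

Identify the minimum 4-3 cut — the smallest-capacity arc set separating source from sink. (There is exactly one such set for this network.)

Min-cut arcs: {(1,9), (5,6), (12,6)} (total capacity 11)

augment #1: 4→1→9→3 push 3
augment #2: 4→11→5→6→3 push 5
augment #3: 4→13→8→12→6→3 push 3
max flow = 11; residual-reachable set from 4 gives S-side
cut edges (S→T): {(1,9), (5,6), (12,6)} total cap 11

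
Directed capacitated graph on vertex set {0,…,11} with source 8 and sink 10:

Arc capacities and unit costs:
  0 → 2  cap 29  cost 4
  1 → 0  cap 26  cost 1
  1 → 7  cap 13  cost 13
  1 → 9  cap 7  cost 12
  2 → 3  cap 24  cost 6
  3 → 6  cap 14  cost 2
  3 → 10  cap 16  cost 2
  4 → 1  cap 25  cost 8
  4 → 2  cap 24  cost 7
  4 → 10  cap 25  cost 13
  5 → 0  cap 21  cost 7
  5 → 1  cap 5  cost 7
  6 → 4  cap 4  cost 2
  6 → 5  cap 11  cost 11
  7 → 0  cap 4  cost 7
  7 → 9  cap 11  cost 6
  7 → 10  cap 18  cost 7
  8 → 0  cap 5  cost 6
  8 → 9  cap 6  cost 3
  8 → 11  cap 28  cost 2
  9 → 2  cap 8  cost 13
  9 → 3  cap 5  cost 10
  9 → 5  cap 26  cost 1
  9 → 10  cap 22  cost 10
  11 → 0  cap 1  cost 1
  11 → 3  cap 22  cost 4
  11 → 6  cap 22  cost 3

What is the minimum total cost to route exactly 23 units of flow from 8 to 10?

Minimum cost for 23 units: 226

shortest-cost path #1: 8→11→3→10 push 16 @ unit cost 8 (adds 128)
shortest-cost path #2: 8→9→10 push 6 @ unit cost 13 (adds 78)
shortest-cost path #3: 8→11→6→4→10 push 1 @ unit cost 20 (adds 20)
total cost = 226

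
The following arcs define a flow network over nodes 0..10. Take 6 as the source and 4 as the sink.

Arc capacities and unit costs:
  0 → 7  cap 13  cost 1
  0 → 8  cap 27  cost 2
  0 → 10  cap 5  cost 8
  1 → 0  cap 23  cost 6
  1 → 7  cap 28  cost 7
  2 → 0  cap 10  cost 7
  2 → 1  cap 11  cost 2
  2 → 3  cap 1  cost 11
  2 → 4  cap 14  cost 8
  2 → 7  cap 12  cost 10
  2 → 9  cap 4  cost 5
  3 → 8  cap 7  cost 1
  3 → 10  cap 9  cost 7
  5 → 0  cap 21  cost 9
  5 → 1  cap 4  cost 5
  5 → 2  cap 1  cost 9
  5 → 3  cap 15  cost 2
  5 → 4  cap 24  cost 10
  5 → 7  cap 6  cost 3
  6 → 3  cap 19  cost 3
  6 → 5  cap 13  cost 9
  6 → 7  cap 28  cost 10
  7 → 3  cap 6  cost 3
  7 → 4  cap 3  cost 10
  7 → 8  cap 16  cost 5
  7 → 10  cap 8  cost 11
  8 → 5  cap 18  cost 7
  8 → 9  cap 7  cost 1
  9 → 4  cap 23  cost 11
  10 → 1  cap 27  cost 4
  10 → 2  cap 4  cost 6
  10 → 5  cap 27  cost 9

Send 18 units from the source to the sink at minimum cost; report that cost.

Minimum cost for 18 units: 321

shortest-cost path #1: 6→3→8→9→4 push 7 @ unit cost 16 (adds 112)
shortest-cost path #2: 6→5→4 push 11 @ unit cost 19 (adds 209)
total cost = 321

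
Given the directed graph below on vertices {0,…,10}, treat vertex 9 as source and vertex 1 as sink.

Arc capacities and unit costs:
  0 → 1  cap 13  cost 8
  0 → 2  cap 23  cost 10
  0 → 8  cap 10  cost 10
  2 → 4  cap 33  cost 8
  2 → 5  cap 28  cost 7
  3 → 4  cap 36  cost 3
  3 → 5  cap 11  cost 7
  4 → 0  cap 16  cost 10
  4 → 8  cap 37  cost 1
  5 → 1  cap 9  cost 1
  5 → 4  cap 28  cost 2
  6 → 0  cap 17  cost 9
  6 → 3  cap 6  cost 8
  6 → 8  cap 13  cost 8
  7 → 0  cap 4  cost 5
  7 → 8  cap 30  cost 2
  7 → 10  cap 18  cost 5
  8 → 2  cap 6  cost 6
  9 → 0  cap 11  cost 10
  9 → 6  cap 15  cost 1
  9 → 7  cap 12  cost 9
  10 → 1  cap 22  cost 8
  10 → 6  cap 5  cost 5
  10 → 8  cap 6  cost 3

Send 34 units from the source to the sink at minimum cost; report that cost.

Minimum cost for 34 units: 669

shortest-cost path #1: 9→6→3→5→1 push 6 @ unit cost 17 (adds 102)
shortest-cost path #2: 9→0→1 push 11 @ unit cost 18 (adds 198)
shortest-cost path #3: 9→6→0→1 push 2 @ unit cost 18 (adds 36)
shortest-cost path #4: 9→7→10→1 push 12 @ unit cost 22 (adds 264)
shortest-cost path #5: 9→6→8→2→5→1 push 3 @ unit cost 23 (adds 69)
total cost = 669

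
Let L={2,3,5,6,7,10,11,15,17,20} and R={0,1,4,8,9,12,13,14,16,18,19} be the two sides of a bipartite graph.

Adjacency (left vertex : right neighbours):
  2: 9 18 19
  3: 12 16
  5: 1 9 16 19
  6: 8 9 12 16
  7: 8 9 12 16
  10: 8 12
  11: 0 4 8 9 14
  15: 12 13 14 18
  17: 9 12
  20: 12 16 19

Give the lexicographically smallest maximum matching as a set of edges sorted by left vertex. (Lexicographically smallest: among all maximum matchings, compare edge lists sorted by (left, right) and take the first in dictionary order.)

|M| = 9 (so the lex-smallest maximum matching has 9 edges)
process left vertices in ascending order; for each, take the smallest-labelled available neighbour that still permits 9 edges overall, or leave it unmatched if none does
lex-smallest matching: {2-18, 3-12, 5-1, 6-8, 7-16, 11-0, 15-13, 17-9, 20-19}

Lex-smallest maximum matching: {(2,18), (3,12), (5,1), (6,8), (7,16), (11,0), (15,13), (17,9), (20,19)}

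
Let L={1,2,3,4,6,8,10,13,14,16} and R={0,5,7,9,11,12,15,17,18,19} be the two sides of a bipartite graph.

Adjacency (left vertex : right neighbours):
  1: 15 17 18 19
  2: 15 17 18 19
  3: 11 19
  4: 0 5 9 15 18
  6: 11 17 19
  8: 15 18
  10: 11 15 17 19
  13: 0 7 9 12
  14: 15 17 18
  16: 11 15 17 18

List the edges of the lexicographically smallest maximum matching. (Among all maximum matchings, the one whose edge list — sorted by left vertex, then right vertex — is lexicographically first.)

Lex-smallest maximum matching: {(1,15), (2,17), (3,11), (4,0), (6,19), (8,18), (13,7)}

|M| = 7 (so the lex-smallest maximum matching has 7 edges)
process left vertices in ascending order; for each, take the smallest-labelled available neighbour that still permits 7 edges overall, or leave it unmatched if none does
lex-smallest matching: {1-15, 2-17, 3-11, 4-0, 6-19, 8-18, 13-7}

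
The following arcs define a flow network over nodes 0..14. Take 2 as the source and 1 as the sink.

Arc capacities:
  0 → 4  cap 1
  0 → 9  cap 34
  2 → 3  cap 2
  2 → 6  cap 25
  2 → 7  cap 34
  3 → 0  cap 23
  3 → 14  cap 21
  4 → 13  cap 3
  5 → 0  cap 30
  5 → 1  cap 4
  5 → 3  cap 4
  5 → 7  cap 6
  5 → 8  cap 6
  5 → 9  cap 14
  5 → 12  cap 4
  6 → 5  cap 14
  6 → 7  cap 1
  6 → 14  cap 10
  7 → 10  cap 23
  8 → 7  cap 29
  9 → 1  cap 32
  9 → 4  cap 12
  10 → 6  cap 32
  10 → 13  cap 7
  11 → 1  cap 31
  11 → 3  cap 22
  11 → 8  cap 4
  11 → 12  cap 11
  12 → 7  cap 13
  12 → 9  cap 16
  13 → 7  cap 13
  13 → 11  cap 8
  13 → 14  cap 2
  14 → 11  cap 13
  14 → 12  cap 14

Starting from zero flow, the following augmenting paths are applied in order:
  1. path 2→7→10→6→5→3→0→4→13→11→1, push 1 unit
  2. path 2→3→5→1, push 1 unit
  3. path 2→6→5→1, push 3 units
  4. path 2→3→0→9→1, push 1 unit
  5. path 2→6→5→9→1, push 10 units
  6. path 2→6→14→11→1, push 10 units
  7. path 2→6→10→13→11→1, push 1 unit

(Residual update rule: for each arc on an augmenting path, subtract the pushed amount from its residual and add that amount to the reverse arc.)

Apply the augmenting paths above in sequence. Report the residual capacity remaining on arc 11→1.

Residual capacity of (11,1): 19

after path 1 (2→7→10→6→5→3→0→4→13→11→1, push 1): res(11,1)=30
after path 2 (2→3→5→1, push 1): res(11,1)=30
after path 3 (2→6→5→1, push 3): res(11,1)=30
after path 4 (2→3→0→9→1, push 1): res(11,1)=30
after path 5 (2→6→5→9→1, push 10): res(11,1)=30
after path 6 (2→6→14→11→1, push 10): res(11,1)=20
after path 7 (2→6→10→13→11→1, push 1): res(11,1)=19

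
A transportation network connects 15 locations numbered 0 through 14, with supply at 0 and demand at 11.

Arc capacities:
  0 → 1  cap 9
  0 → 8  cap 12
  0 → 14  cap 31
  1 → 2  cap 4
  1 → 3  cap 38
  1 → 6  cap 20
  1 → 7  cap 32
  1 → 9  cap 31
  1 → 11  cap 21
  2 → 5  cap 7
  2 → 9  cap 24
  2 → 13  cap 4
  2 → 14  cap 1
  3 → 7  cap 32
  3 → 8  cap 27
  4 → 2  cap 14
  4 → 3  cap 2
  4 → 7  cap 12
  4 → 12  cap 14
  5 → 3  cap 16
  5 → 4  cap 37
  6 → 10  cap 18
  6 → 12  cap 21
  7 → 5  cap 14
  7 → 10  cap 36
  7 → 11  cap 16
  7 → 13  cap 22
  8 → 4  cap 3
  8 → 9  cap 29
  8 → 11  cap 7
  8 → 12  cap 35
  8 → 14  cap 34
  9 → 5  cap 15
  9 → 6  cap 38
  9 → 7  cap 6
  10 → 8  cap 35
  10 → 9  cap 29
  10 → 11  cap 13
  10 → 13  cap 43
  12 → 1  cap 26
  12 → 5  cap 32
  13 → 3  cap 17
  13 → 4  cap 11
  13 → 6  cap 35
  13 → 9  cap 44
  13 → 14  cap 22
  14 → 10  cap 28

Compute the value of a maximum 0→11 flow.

augment #1: 0→1→11 bottleneck 9, total now 9
augment #2: 0→8→11 bottleneck 7, total now 16
augment #3: 0→14→10→11 bottleneck 13, total now 29
augment #4: 0→8→4→7→11 bottleneck 3, total now 32
augment #5: 0→8→9→7→11 bottleneck 2, total now 34
augment #6: 0→14→10→9→7→11 bottleneck 4, total now 38
augment #7: 0→14→10→8→12→1→11 bottleneck 11, total now 49

Maximum flow value: 49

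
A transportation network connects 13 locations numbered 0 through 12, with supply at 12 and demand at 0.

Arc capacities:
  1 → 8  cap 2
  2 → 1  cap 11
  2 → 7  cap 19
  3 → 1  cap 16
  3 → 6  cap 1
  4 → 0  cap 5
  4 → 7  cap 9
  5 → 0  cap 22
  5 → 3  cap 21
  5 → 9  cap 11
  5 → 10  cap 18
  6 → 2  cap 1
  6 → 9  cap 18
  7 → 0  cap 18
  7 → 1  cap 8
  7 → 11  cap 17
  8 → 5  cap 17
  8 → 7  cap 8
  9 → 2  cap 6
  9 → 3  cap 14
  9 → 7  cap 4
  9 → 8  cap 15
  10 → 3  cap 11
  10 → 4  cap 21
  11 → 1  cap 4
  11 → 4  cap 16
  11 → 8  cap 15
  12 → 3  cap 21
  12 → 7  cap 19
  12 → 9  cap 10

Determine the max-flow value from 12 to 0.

augment #1: 12→7→0 bottleneck 18, total now 18
augment #2: 12→7→11→4→0 bottleneck 1, total now 19
augment #3: 12→9→8→5→0 bottleneck 10, total now 29
augment #4: 12→3→1→8→5→0 bottleneck 2, total now 31
augment #5: 12→3→6→9→8→5→0 bottleneck 1, total now 32

Maximum flow value: 32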